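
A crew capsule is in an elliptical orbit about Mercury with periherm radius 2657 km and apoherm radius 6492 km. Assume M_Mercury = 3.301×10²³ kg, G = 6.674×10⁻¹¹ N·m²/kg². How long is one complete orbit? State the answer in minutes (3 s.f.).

μ = GM = 6.674×10⁻¹¹ × 3.301×10²³ = 2.203×10¹³ m³/s².
Semi-major axis a = (r_p + r_a)/2 = (2657.0 + 6492.0)/2 = 4574.5 km = 4.574×10⁶ m.
By Kepler's third law T = 2π√(a³/μ) = 2π × 2.084×10³ = 1.310×10⁴ s.
= 218.3 minutes.

T ≈ 218 minutes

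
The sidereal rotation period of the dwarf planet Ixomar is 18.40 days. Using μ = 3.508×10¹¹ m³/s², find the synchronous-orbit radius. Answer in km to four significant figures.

r_sync ≈ 28210 km

T = 18.40 days = 1.590×10⁶ s.
A synchronous orbit has period T, so by Kepler's third law a = (μT²/4π²)^(1/3).
μT²/4π² = 3.508×10¹¹ × (1.590×10⁶)² / 39.48 = 2.246×10²² m³.
a = 2.821×10⁷ m = 28213 km.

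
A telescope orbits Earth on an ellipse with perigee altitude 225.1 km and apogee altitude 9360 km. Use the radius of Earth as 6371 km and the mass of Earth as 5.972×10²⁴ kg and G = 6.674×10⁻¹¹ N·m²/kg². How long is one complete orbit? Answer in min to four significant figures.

μ = GM = 6.674×10⁻¹¹ × 5.972×10²⁴ = 3.986×10¹⁴ m³/s².
r_p = 6371 + 225.1 = 6596.1 km = 6.5961×10⁶ m.
r_a = 6371 + 9360 = 15731 km = 1.5731×10⁷ m.
Semi-major axis a = (r_p + r_a)/2 = (6596.1 + 15731)/2 = 11164 km = 1.116×10⁷ m.
By Kepler's third law T = 2π√(a³/μ) = 2π × 1.868×10³ = 1.174×10⁴ s.
= 195.6 min.

T ≈ 195.6 min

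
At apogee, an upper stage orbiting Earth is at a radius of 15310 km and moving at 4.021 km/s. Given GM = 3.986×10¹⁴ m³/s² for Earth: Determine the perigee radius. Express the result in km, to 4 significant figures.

perigee radius ≈ 6895 km

r_a = 1.531×10⁷ m.
Specific energy ε = v²/2 − μ/r = -1.795×10⁷ J/kg, so a = −μ/(2ε) = 1.110×10⁷ m.
The apsides satisfy r_p + r_a = 2a, so the perigee radius is 2a − r_a = 6.895×10⁶ m = 6894.8 km.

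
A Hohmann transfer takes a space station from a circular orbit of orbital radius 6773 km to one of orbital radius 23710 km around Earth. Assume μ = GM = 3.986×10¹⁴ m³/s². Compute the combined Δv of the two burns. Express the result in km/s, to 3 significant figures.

r₁ = 6773 km = 6.773×10⁶ m.
r₂ = 23710 km = 2.371×10⁷ m.
Transfer ellipse a_t = (r₁ + r₂)/2 = 1.524×10⁷ m.
At r₁: circular v_c1 = √(μ/r₁) = 7671 m/s; transfer-perigee v_p = √[μ(2/r₁ − 1/a_t)] = 9568 m/s.
Δv₁ = v_p − v_c1 = 1897 m/s.
At r₂: circular v_c2 = √(μ/r₂) = 4100 m/s; transfer-apogee v_a = √[μ(2/r₂ − 1/a_t)] = 2733 m/s.
Δv₂ = v_c2 − v_a = 1367 m/s.
Total Δv = Δv₁ + Δv₂ = 3264 m/s = 3.264 km/s.

Δv_total ≈ 3.26 km/s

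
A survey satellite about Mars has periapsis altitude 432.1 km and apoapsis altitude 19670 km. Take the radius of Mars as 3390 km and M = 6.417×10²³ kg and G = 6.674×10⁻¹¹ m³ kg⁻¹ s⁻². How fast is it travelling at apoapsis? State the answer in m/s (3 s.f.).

μ = GM = 6.674×10⁻¹¹ × 6.417×10²³ = 4.283×10¹³ m³/s².
r_p = 3390 + 432.1 = 3822.1 km = 3.8221×10⁶ m.
r_a = 3390 + 19670 = 23060 km = 2.3060×10⁷ m.
Semi-major axis a = (r_p + r_a)/2 = 13441 km = 1.344×10⁷ m.
Vis-viva: v² = μ(2/r − 1/a) = 4.283×10¹³ × (8.673×10⁻⁸ − 7.440×10⁻⁸) = 5.281×10⁵ m²/s².
v = 726.7 m/s.

v ≈ 727 m/s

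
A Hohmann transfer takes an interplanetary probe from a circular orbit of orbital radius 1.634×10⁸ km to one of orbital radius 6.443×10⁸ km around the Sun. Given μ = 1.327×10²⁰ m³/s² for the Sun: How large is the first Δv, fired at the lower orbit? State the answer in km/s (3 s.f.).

Δv ≈ 7.50 km/s

r₁ = 1.634×10⁸ km = 1.634×10¹¹ m.
r₂ = 6.443×10⁸ km = 6.443×10¹¹ m.
Transfer ellipse a_t = (r₁ + r₂)/2 = 4.038×10¹¹ m.
At r₁: circular v_c1 = √(μ/r₁) = 28500 m/s; transfer-perihelion v_p = √[μ(2/r₁ − 1/a_t)] = 36000 m/s.
Δv₁ = v_p − v_c1 = 7497 m/s.
= 7.497 km/s.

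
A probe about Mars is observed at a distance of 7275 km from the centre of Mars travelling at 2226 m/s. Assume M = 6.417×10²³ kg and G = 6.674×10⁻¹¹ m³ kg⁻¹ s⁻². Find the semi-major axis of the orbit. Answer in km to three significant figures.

μ = GM = 6.674×10⁻¹¹ × 6.417×10²³ = 4.283×10¹³ m³/s².
r = 7.275×10⁶ m.
Vis-viva rearranged: 1/a = 2/r − v²/μ = 2.749×10⁻⁷ − 1.157×10⁻⁷ = 1.592×10⁻⁷ m⁻¹.
a = 6.281×10⁶ m = 6280.8 km.

a ≈ 6280 km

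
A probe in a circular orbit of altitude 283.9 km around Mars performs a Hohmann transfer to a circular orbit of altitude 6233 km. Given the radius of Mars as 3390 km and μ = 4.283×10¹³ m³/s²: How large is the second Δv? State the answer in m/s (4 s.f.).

Δv ≈ 541.4 m/s

r₁ = 3390 + 283.9 = 3673.9 km = 3.6739×10⁶ m.
r₂ = 3390 + 6233 = 9623.0 km = 9.6230×10⁶ m.
Transfer ellipse a_t = (r₁ + r₂)/2 = 6.648×10⁶ m.
At r₁: circular v_c1 = √(μ/r₁) = 3414 m/s; transfer-periapsis v_p = √[μ(2/r₁ − 1/a_t)] = 4108 m/s.
At r₂: circular v_c2 = √(μ/r₂) = 2110 m/s; transfer-apoapsis v_a = √[μ(2/r₂ − 1/a_t)] = 1568 m/s.
Δv₂ = v_c2 − v_a = 541.4 m/s.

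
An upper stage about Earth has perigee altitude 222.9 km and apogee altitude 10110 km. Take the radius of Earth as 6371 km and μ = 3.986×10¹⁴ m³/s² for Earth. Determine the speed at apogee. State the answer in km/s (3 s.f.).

v ≈ 3.72 km/s

r_p = 6371 + 222.9 = 6593.9 km = 6.5939×10⁶ m.
r_a = 6371 + 10110 = 16481 km = 1.6481×10⁷ m.
Semi-major axis a = (r_p + r_a)/2 = 11537 km = 1.154×10⁷ m.
Vis-viva: v² = μ(2/r − 1/a) = 3.986×10¹⁴ × (1.214×10⁻⁷ − 8.667×10⁻⁸) = 1.382×10⁷ m²/s².
v = 3718 m/s = 3.718 km/s.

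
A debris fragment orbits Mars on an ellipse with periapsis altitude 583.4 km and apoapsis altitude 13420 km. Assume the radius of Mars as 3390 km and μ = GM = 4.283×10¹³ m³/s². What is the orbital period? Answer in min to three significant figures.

r_p = 3390 + 583.4 = 3973.4 km = 3.9734×10⁶ m.
r_a = 3390 + 13420 = 16810 km = 1.6810×10⁷ m.
Semi-major axis a = (r_p + r_a)/2 = (3973.4 + 16810)/2 = 10392 km = 1.039×10⁷ m.
By Kepler's third law T = 2π√(a³/μ) = 2π × 5.119×10³ = 3.216×10⁴ s.
= 536.0 min.

T ≈ 536 min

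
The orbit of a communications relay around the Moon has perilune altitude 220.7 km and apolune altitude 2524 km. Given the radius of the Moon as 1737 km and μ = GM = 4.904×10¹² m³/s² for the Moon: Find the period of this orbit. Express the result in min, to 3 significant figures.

r_p = 1737 + 220.7 = 1957.7 km = 1.9577×10⁶ m.
r_a = 1737 + 2524 = 4261.0 km = 4.2610×10⁶ m.
Semi-major axis a = (r_p + r_a)/2 = (1957.7 + 4261.0)/2 = 3109.3 km = 3.109×10⁶ m.
By Kepler's third law T = 2π√(a³/μ) = 2π × 2.476×10³ = 1.556×10⁴ s.
= 259.3 min.

T ≈ 259 min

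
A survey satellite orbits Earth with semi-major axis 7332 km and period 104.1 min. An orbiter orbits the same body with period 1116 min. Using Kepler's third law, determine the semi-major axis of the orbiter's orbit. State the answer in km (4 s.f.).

a₂ ≈ 35650 km

Kepler's third law: a³ ∝ T², so a₂ = a₁ (T₂/T₁)^(2/3).
T₂/T₁ = 10.72, (T₂/T₁)^(2/3) = 4.862.
a₂ = 7332 × 4.862 = 35650 km.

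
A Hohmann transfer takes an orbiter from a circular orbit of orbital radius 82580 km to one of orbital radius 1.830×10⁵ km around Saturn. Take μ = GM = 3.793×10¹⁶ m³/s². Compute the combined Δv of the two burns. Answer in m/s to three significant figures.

Δv_total ≈ 6770 m/s

r₁ = 82580 km = 8.258×10⁷ m.
r₂ = 1.830×10⁵ km = 1.830×10⁸ m.
Transfer ellipse a_t = (r₁ + r₂)/2 = 1.328×10⁸ m.
At r₁: circular v_c1 = √(μ/r₁) = 21430 m/s; transfer-perikrone v_p = √[μ(2/r₁ − 1/a_t)] = 25160 m/s.
Δv₁ = v_p − v_c1 = 3728 m/s.
At r₂: circular v_c2 = √(μ/r₂) = 14400 m/s; transfer-apokrone v_a = √[μ(2/r₂ − 1/a_t)] = 11350 m/s.
Δv₂ = v_c2 − v_a = 3044 m/s.
Total Δv = Δv₁ + Δv₂ = 6771 m/s.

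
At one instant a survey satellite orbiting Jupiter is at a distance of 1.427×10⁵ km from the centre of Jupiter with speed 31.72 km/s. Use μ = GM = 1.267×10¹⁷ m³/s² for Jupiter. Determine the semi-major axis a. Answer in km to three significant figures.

a ≈ 1.65×10⁵ km

r = 1.427×10⁸ m.
Vis-viva rearranged: 1/a = 2/r − v²/μ = 1.402×10⁻⁸ − 7.941×10⁻⁹ = 6.074×10⁻⁹ m⁻¹.
a = 1.646×10⁸ m = 1.6463×10⁵ km.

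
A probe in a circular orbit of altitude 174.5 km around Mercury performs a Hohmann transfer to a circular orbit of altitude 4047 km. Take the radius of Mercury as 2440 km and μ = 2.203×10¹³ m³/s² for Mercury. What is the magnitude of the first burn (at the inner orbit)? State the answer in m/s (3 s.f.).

r₁ = 2440 + 174.5 = 2614.5 km = 2.6145×10⁶ m.
r₂ = 2440 + 4047 = 6487.0 km = 6.4870×10⁶ m.
Transfer ellipse a_t = (r₁ + r₂)/2 = 4.551×10⁶ m.
At r₁: circular v_c1 = √(μ/r₁) = 2903 m/s; transfer-periherm v_p = √[μ(2/r₁ − 1/a_t)] = 3466 m/s.
Δv₁ = v_p − v_c1 = 562.9 m/s.

Δv ≈ 563 m/s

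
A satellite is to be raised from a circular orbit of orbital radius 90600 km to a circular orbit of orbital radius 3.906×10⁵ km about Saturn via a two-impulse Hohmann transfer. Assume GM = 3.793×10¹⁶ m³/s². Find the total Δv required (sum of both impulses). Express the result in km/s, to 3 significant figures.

r₁ = 90600 km = 9.060×10⁷ m.
r₂ = 3.906×10⁵ km = 3.906×10⁸ m.
Transfer ellipse a_t = (r₁ + r₂)/2 = 2.406×10⁸ m.
At r₁: circular v_c1 = √(μ/r₁) = 20460 m/s; transfer-perikrone v_p = √[μ(2/r₁ − 1/a_t)] = 26070 m/s.
Δv₁ = v_p − v_c1 = 5609 m/s.
At r₂: circular v_c2 = √(μ/r₂) = 9854 m/s; transfer-apokrone v_a = √[μ(2/r₂ − 1/a_t)] = 6047 m/s.
Δv₂ = v_c2 − v_a = 3807 m/s.
Total Δv = Δv₁ + Δv₂ = 9417 m/s = 9.417 km/s.

Δv_total ≈ 9.42 km/s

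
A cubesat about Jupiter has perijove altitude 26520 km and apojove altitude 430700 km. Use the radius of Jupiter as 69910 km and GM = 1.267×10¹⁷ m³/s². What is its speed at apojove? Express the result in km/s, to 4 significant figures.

v ≈ 9.042 km/s

r_p = 69910 + 26520 = 96430 km = 9.6430×10⁷ m.
r_a = 69910 + 430700 = 500610 km = 5.0061×10⁸ m.
Semi-major axis a = (r_p + r_a)/2 = 2.9852×10⁵ km = 2.985×10⁸ m.
Vis-viva: v² = μ(2/r − 1/a) = 1.267×10¹⁷ × (3.995×10⁻⁹ − 3.350×10⁻⁹) = 8.176×10⁷ m²/s².
v = 9042 m/s = 9.042 km/s.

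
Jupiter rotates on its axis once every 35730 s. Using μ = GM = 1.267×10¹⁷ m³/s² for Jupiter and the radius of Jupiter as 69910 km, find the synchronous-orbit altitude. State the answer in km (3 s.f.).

h_sync ≈ 90100 km

A synchronous orbit has period T, so by Kepler's third law a = (μT²/4π²)^(1/3).
μT²/4π² = 1.267×10¹⁷ × (3.573×10⁴)² / 39.48 = 4.097×10²⁴ m³.
a = 1.600×10⁸ m = 1.6002×10⁵ km.
Altitude h = a − R = 1.6002×10⁵ − 69910 = 90105 km.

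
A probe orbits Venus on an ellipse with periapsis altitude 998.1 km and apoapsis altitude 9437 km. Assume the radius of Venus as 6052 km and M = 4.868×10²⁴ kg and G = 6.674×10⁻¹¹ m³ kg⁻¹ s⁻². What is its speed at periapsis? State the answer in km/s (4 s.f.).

μ = GM = 6.674×10⁻¹¹ × 4.868×10²⁴ = 3.249×10¹⁴ m³/s².
r_p = 6052 + 998.1 = 7050.1 km = 7.0501×10⁶ m.
r_a = 6052 + 9437 = 15489 km = 1.5489×10⁷ m.
Semi-major axis a = (r_p + r_a)/2 = 11270 km = 1.127×10⁷ m.
Vis-viva: v² = μ(2/r − 1/a) = 3.249×10¹⁴ × (2.837×10⁻⁷ − 8.873×10⁻⁸) = 6.334×10⁷ m²/s².
v = 7958 m/s = 7.958 km/s.

v ≈ 7.958 km/s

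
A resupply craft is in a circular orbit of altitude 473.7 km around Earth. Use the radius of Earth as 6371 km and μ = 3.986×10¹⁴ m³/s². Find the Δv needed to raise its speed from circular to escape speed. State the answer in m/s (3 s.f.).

Δv ≈ 3160 m/s

r = 6371 + 473.7 = 6844.7 km = 6.8447×10⁶ m.
Circular speed v_c = √(μ/r) = 7631 m/s.
Escape speed v_esc = √(2μ/r) = √2 × v_c = 10790 m/s.
Δv = v_esc − v_c = 3161 m/s.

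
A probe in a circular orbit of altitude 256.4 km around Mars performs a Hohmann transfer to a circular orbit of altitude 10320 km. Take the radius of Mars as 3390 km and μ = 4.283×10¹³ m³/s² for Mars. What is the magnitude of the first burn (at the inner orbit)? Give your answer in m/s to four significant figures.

Δv ≈ 880.5 m/s

r₁ = 3390 + 256.4 = 3646.4 km = 3.6464×10⁶ m.
r₂ = 3390 + 10320 = 13710 km = 1.3710×10⁷ m.
Transfer ellipse a_t = (r₁ + r₂)/2 = 8.678×10⁶ m.
At r₁: circular v_c1 = √(μ/r₁) = 3427 m/s; transfer-periapsis v_p = √[μ(2/r₁ − 1/a_t)] = 4308 m/s.
Δv₁ = v_p − v_c1 = 880.5 m/s.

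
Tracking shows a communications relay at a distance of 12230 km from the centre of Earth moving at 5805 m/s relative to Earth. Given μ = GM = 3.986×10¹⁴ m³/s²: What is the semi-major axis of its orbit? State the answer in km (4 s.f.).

r = 1.223×10⁷ m.
Vis-viva rearranged: 1/a = 2/r − v²/μ = 1.635×10⁻⁷ − 8.454×10⁻⁸ = 7.899×10⁻⁸ m⁻¹.
a = 1.266×10⁷ m = 12660 km.

a ≈ 12660 km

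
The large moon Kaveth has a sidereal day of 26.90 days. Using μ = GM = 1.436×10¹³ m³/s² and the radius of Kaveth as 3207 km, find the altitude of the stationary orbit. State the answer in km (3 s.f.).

h_sync ≈ 1.22×10⁵ km

T = 26.90 days = 2.324×10⁶ s.
A synchronous orbit has period T, so by Kepler's third law a = (μT²/4π²)^(1/3).
μT²/4π² = 1.436×10¹³ × (2.324×10⁶)² / 39.48 = 1.965×10²⁴ m³.
a = 1.252×10⁸ m = 1.2525×10⁵ km.
Altitude h = a − R = 1.2525×10⁵ − 3207 = 1.2204×10⁵ km.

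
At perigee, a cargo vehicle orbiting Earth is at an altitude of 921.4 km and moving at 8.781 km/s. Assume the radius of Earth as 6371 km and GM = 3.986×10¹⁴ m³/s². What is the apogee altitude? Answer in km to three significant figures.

apogee altitude ≈ 11100 km

r_p = 6371 + 921.4 = 7292.4 km = 7.292×10⁶ m.
Specific energy ε = v²/2 − μ/r = -1.611×10⁷ J/kg, so a = −μ/(2ε) = 1.237×10⁷ m.
The apsides satisfy r_p + r_a = 2a, so the apogee radius is 2a − r_p = 1.746×10⁷ m = 17455 km.
Apogee altitude = 17455 − 6371 = 11084 km.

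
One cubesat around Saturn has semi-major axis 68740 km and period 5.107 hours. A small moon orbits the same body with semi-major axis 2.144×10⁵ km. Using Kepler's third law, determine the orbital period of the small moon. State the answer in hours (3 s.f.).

T₂ ≈ 28.1 hours

Kepler's third law: T² ∝ a³, so T₂ = T₁ (a₂/a₁)^(3/2).
a₂/a₁ = 3.119, (a₂/a₁)^(3/2) = 5.508.
T₂ = 5.107 × 5.508 = 28.13 hours.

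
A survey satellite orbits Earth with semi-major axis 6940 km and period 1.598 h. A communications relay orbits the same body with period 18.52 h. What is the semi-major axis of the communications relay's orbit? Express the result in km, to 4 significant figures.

a₂ ≈ 35540 km

Kepler's third law: a³ ∝ T², so a₂ = a₁ (T₂/T₁)^(2/3).
T₂/T₁ = 11.59, (T₂/T₁)^(2/3) = 5.121.
a₂ = 6940 × 5.121 = 35540 km.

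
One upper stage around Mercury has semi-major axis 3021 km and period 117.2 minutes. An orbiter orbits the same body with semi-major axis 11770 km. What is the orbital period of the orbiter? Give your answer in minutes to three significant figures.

T₂ ≈ 901 minutes

Kepler's third law: T² ∝ a³, so T₂ = T₁ (a₂/a₁)^(3/2).
a₂/a₁ = 3.896, (a₂/a₁)^(3/2) = 7.690.
T₂ = 117.2 × 7.690 = 901.3 minutes.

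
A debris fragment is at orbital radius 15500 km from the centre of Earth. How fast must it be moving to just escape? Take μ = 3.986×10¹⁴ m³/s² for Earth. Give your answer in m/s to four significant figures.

v_esc ≈ 7172 m/s

r = 15500 km = 1.550×10⁷ m.
Escape speed v_esc = √(2μ/r) = √(2 × 3.986×10¹⁴ / 1.550×10⁷) = √(5.143×10⁷) = 7172 m/s.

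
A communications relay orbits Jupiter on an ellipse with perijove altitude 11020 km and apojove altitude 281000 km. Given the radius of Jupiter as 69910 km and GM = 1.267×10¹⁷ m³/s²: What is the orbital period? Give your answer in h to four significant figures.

r_p = 69910 + 11020 = 80930 km = 8.0930×10⁷ m.
r_a = 69910 + 281000 = 350910 km = 3.5091×10⁸ m.
Semi-major axis a = (r_p + r_a)/2 = (80930 + 3.5091×10⁵)/2 = 2.1592×10⁵ km = 2.159×10⁸ m.
By Kepler's third law T = 2π√(a³/μ) = 2π × 8.914×10³ = 5.601×10⁴ s.
= 15.56 h.

T ≈ 15.56 h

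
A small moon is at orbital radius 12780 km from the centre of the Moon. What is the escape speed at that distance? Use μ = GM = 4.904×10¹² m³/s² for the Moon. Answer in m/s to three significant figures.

r = 12780 km = 1.278×10⁷ m.
Escape speed v_esc = √(2μ/r) = √(2 × 4.904×10¹² / 1.278×10⁷) = √(7.674×10⁵) = 876.0 m/s.

v_esc ≈ 876 m/s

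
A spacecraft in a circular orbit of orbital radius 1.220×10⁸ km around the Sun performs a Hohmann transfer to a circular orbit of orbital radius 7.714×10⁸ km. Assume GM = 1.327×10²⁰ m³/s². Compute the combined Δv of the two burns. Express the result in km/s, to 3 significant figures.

Δv_total ≈ 16.6 km/s

r₁ = 1.220×10⁸ km = 1.220×10¹¹ m.
r₂ = 7.714×10⁸ km = 7.714×10¹¹ m.
Transfer ellipse a_t = (r₁ + r₂)/2 = 4.467×10¹¹ m.
At r₁: circular v_c1 = √(μ/r₁) = 32980 m/s; transfer-perihelion v_p = √[μ(2/r₁ − 1/a_t)] = 43340 m/s.
Δv₁ = v_p − v_c1 = 10360 m/s.
At r₂: circular v_c2 = √(μ/r₂) = 13120 m/s; transfer-aphelion v_a = √[μ(2/r₂ − 1/a_t)] = 6854 m/s.
Δv₂ = v_c2 − v_a = 6261 m/s.
Total Δv = Δv₁ + Δv₂ = 16620 m/s = 16.62 km/s.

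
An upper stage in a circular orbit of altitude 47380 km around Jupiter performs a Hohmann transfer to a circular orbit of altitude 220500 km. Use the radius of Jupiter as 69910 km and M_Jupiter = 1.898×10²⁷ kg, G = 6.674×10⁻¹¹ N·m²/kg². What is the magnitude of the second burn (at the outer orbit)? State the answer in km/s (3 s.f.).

μ = GM = 6.674×10⁻¹¹ × 1.898×10²⁷ = 1.267×10¹⁷ m³/s².
r₁ = 69910 + 47380 = 117290 km = 1.1729×10⁸ m.
r₂ = 69910 + 220500 = 290410 km = 2.9041×10⁸ m.
Transfer ellipse a_t = (r₁ + r₂)/2 = 2.038×10⁸ m.
At r₁: circular v_c1 = √(μ/r₁) = 32860 m/s; transfer-perijove v_p = √[μ(2/r₁ − 1/a_t)] = 39220 m/s.
At r₂: circular v_c2 = √(μ/r₂) = 20890 m/s; transfer-apojove v_a = √[μ(2/r₂ − 1/a_t)] = 15840 m/s.
Δv₂ = v_c2 − v_a = 5043 m/s.
= 5.043 km/s.

Δv ≈ 5.04 km/s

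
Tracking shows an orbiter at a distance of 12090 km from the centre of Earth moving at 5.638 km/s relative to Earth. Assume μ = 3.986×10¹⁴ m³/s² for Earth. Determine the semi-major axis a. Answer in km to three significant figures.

r = 1.209×10⁷ m.
Specific orbital energy ε = v²/2 − μ/r = (5638)²/2 − 3.986×10¹⁴/1.209×10⁷ = -1.708×10⁷ J/kg.
Since ε = −μ/(2a), a = −μ/(2ε) = 1.167×10⁷ m = 11671 km.

a ≈ 11700 km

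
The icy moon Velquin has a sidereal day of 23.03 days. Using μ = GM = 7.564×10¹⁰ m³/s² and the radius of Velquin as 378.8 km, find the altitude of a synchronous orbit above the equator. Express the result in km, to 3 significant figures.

h_sync ≈ 19300 km

T = 23.03 days = 1.990×10⁶ s.
A synchronous orbit has period T, so by Kepler's third law a = (μT²/4π²)^(1/3).
μT²/4π² = 7.564×10¹⁰ × (1.990×10⁶)² / 39.48 = 7.586×10²¹ m³.
a = 1.965×10⁷ m = 19649 km.
Altitude h = a − R = 19649 − 378.8 = 19270 km.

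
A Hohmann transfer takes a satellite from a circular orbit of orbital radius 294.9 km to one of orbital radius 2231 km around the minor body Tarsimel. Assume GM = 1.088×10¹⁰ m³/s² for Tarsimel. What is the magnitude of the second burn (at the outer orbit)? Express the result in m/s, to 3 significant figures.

r₁ = 294.9 km = 2.949×10⁵ m.
r₂ = 2231 km = 2.231×10⁶ m.
Transfer ellipse a_t = (r₁ + r₂)/2 = 1.263×10⁶ m.
At r₁: circular v_c1 = √(μ/r₁) = 192.1 m/s; transfer-periapsis v_p = √[μ(2/r₁ − 1/a_t)] = 255.3 m/s.
At r₂: circular v_c2 = √(μ/r₂) = 69.83 m/s; transfer-apoapsis v_a = √[μ(2/r₂ − 1/a_t)] = 33.74 m/s.
Δv₂ = v_c2 − v_a = 36.09 m/s.

Δv ≈ 36.1 m/s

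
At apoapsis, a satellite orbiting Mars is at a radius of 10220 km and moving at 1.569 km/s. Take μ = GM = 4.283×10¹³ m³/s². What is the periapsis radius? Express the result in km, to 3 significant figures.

periapsis radius ≈ 4250 km

r_a = 1.022×10⁷ m.
Specific energy ε = v²/2 − μ/r = -2.960×10⁶ J/kg, so a = −μ/(2ε) = 7.235×10⁶ m.
The apsides satisfy r_p + r_a = 2a, so the periapsis radius is 2a − r_a = 4.250×10⁶ m = 4250.0 km.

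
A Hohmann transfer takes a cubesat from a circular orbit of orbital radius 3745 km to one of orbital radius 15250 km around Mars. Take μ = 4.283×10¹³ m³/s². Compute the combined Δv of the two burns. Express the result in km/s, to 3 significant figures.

r₁ = 3745 km = 3.745×10⁶ m.
r₂ = 15250 km = 1.525×10⁷ m.
Transfer ellipse a_t = (r₁ + r₂)/2 = 9.498×10⁶ m.
At r₁: circular v_c1 = √(μ/r₁) = 3382 m/s; transfer-periapsis v_p = √[μ(2/r₁ − 1/a_t)] = 4285 m/s.
Δv₁ = v_p − v_c1 = 903.5 m/s.
At r₂: circular v_c2 = √(μ/r₂) = 1676 m/s; transfer-apoapsis v_a = √[μ(2/r₂ − 1/a_t)] = 1052 m/s.
Δv₂ = v_c2 − v_a = 623.5 m/s.
Total Δv = Δv₁ + Δv₂ = 1527 m/s = 1.527 km/s.

Δv_total ≈ 1.53 km/s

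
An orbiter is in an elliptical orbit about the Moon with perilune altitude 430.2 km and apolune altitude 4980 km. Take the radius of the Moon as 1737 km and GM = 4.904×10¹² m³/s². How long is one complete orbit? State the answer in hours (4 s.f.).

r_p = 1737 + 430.2 = 2167.2 km = 2.1672×10⁶ m.
r_a = 1737 + 4980 = 6717.0 km = 6.7170×10⁶ m.
Semi-major axis a = (r_p + r_a)/2 = (2167.2 + 6717.0)/2 = 4442.1 km = 4.442×10⁶ m.
By Kepler's third law T = 2π√(a³/μ) = 2π × 4.228×10³ = 2.656×10⁴ s.
= 7.379 hours.

T ≈ 7.379 hours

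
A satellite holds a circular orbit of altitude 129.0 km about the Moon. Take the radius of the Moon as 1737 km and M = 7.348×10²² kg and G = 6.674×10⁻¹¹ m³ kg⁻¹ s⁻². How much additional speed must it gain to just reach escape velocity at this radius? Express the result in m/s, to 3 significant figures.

μ = GM = 6.674×10⁻¹¹ × 7.348×10²² = 4.904×10¹² m³/s².
r = 1737 + 129.0 = 1866.0 km = 1.8660×10⁶ m.
Circular speed v_c = √(μ/r) = 1621 m/s.
Escape speed v_esc = √(2μ/r) = √2 × v_c = 2293 m/s.
Δv = v_esc − v_c = 671.5 m/s.

Δv ≈ 672 m/s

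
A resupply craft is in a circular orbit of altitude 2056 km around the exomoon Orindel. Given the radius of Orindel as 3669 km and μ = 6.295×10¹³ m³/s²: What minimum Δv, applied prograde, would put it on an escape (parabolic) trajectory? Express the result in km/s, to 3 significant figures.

r = 3669 + 2056 = 5725.0 km = 5.7250×10⁶ m.
Circular speed v_c = √(μ/r) = 3316 m/s.
Escape speed v_esc = √(2μ/r) = √2 × v_c = 4689 m/s.
Δv = v_esc − v_c = 1374 m/s = 1.374 km/s.

Δv ≈ 1.37 km/s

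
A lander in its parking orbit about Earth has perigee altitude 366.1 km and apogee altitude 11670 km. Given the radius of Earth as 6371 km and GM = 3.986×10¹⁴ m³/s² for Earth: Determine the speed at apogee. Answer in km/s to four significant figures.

v ≈ 3.466 km/s

r_p = 6371 + 366.1 = 6737.1 km = 6.7371×10⁶ m.
r_a = 6371 + 11670 = 18041 km = 1.8041×10⁷ m.
Semi-major axis a = (r_p + r_a)/2 = 12389 km = 1.239×10⁷ m.
Vis-viva: v² = μ(2/r − 1/a) = 3.986×10¹⁴ × (1.109×10⁻⁷ − 8.072×10⁻⁸) = 1.201×10⁷ m²/s².
v = 3466 m/s = 3.466 km/s.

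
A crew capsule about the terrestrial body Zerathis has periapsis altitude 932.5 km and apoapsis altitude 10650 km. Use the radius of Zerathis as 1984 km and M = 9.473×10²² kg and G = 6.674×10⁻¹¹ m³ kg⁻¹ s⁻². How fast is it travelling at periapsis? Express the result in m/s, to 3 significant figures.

v ≈ 1880 m/s

μ = GM = 6.674×10⁻¹¹ × 9.473×10²² = 6.322×10¹² m³/s².
r_p = 1984 + 932.5 = 2916.5 km = 2.9165×10⁶ m.
r_a = 1984 + 10650 = 12634 km = 1.2634×10⁷ m.
Semi-major axis a = (r_p + r_a)/2 = 7775.2 km = 7.775×10⁶ m.
Vis-viva: v² = μ(2/r − 1/a) = 6.322×10¹² × (6.858×10⁻⁷ − 1.286×10⁻⁷) = 3.522×10⁶ m²/s².
v = 1877 m/s.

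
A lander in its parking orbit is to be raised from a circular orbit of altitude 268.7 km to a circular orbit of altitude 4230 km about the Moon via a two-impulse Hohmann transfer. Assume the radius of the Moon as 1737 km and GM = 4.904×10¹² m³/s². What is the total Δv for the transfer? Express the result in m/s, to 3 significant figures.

Δv_total ≈ 613 m/s

r₁ = 1737 + 268.7 = 2005.7 km = 2.0057×10⁶ m.
r₂ = 1737 + 4230 = 5967.0 km = 5.9670×10⁶ m.
Transfer ellipse a_t = (r₁ + r₂)/2 = 3.986×10⁶ m.
At r₁: circular v_c1 = √(μ/r₁) = 1564 m/s; transfer-perilune v_p = √[μ(2/r₁ − 1/a_t)] = 1913 m/s.
Δv₁ = v_p − v_c1 = 349.4 m/s.
At r₂: circular v_c2 = √(μ/r₂) = 906.6 m/s; transfer-apolune v_a = √[μ(2/r₂ − 1/a_t)] = 643.0 m/s.
Δv₂ = v_c2 − v_a = 263.5 m/s.
Total Δv = Δv₁ + Δv₂ = 612.9 m/s.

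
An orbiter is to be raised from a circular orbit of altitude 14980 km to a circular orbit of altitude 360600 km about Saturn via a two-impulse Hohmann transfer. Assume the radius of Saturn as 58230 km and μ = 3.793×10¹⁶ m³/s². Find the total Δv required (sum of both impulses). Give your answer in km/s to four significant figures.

r₁ = 58230 + 14980 = 73210 km = 7.3210×10⁷ m.
r₂ = 58230 + 360600 = 418830 km = 4.1883×10⁸ m.
Transfer ellipse a_t = (r₁ + r₂)/2 = 2.460×10⁸ m.
At r₁: circular v_c1 = √(μ/r₁) = 22760 m/s; transfer-perikrone v_p = √[μ(2/r₁ − 1/a_t)] = 29700 m/s.
Δv₁ = v_p − v_c1 = 6937 m/s.
At r₂: circular v_c2 = √(μ/r₂) = 9516 m/s; transfer-apokrone v_a = √[μ(2/r₂ − 1/a_t)] = 5191 m/s.
Δv₂ = v_c2 − v_a = 4325 m/s.
Total Δv = Δv₁ + Δv₂ = 11260 m/s = 11.26 km/s.

Δv_total ≈ 11.26 km/s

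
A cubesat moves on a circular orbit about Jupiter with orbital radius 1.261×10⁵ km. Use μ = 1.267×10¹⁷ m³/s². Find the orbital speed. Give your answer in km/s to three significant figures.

r = 1.261×10⁵ km = 1.261×10⁸ m.
For a circular orbit v = √(μ/r) = √(1.267×10¹⁷ / 1.261×10⁸) = √(1.005×10⁹) = 31700 m/s.
That is 31.70 km/s.

v ≈ 31.7 km/s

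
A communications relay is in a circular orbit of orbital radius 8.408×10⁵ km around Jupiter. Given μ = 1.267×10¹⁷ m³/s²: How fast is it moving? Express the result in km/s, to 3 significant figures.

v ≈ 12.3 km/s

r = 8.408×10⁵ km = 8.408×10⁸ m.
For a circular orbit v = √(μ/r) = √(1.267×10¹⁷ / 8.408×10⁸) = √(1.507×10⁸) = 12280 m/s.
That is 12.28 km/s.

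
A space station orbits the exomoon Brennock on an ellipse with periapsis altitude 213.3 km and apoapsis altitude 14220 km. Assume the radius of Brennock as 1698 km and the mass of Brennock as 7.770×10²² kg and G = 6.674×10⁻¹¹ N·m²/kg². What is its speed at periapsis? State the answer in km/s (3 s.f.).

μ = GM = 6.674×10⁻¹¹ × 7.770×10²² = 5.186×10¹² m³/s².
r_p = 1698 + 213.3 = 1911.3 km = 1.9113×10⁶ m.
r_a = 1698 + 14220 = 15918 km = 1.5918×10⁷ m.
Semi-major axis a = (r_p + r_a)/2 = 8914.6 km = 8.915×10⁶ m.
Vis-viva: v² = μ(2/r − 1/a) = 5.186×10¹² × (1.046×10⁻⁶ − 1.122×10⁻⁷) = 4.845×10⁶ m²/s².
v = 2201 m/s = 2.201 km/s.

v ≈ 2.20 km/s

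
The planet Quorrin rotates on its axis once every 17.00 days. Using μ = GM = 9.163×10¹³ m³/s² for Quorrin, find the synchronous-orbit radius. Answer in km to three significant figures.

T = 17.00 days = 1.469×10⁶ s.
A synchronous orbit has period T, so by Kepler's third law a = (μT²/4π²)^(1/3).
μT²/4π² = 9.163×10¹³ × (1.469×10⁶)² / 39.48 = 5.007×10²⁴ m³.
a = 1.711×10⁸ m = 1.7108×10⁵ km.

r_sync ≈ 1.71×10⁵ km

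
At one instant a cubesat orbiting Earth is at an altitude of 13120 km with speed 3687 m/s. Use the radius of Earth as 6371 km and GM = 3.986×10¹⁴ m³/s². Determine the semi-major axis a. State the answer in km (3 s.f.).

a ≈ 14600 km

r = 6371 + 13120 = 19491 km = 1.949×10⁷ m.
Vis-viva rearranged: 1/a = 2/r − v²/μ = 1.026×10⁻⁷ − 3.410×10⁻⁸ = 6.851×10⁻⁸ m⁻¹.
a = 1.460×10⁷ m = 14597 km.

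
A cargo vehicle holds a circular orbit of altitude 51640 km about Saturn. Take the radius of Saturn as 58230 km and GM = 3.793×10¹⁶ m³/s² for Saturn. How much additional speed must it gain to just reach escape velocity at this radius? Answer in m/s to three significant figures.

r = 58230 + 51640 = 109870 km = 1.0987×10⁸ m.
Circular speed v_c = √(μ/r) = 18580 m/s.
Escape speed v_esc = √(2μ/r) = √2 × v_c = 26280 m/s.
Δv = v_esc − v_c = 7696 m/s.

Δv ≈ 7700 m/s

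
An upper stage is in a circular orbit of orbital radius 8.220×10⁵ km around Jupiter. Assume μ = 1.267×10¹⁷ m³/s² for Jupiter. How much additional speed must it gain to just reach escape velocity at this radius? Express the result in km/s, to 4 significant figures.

Δv ≈ 5.143 km/s

r = 8.220×10⁵ km = 8.220×10⁸ m.
Circular speed v_c = √(μ/r) = 12420 m/s.
Escape speed v_esc = √(2μ/r) = √2 × v_c = 17560 m/s.
Δv = v_esc − v_c = 5143 m/s = 5.143 km/s.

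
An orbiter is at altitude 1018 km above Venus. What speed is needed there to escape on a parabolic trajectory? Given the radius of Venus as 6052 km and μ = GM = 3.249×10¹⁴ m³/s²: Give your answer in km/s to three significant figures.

r = 6052 + 1018 = 7070.0 km = 7.0700×10⁶ m.
Escape speed v_esc = √(2μ/r) = √(2 × 3.249×10¹⁴ / 7.070×10⁶) = √(9.191×10⁷) = 9587 m/s.
= 9.587 km/s.

v_esc ≈ 9.59 km/s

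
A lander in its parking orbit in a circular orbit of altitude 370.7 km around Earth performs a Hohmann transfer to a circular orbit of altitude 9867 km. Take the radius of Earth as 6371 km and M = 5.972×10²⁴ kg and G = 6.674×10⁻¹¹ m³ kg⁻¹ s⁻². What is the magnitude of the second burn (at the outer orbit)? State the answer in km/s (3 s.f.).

Δv ≈ 1.16 km/s

μ = GM = 6.674×10⁻¹¹ × 5.972×10²⁴ = 3.986×10¹⁴ m³/s².
r₁ = 6371 + 370.7 = 6741.7 km = 6.7417×10⁶ m.
r₂ = 6371 + 9867 = 16238 km = 1.6238×10⁷ m.
Transfer ellipse a_t = (r₁ + r₂)/2 = 1.149×10⁷ m.
At r₁: circular v_c1 = √(μ/r₁) = 7689 m/s; transfer-perigee v_p = √[μ(2/r₁ − 1/a_t)] = 9141 m/s.
At r₂: circular v_c2 = √(μ/r₂) = 4954 m/s; transfer-apogee v_a = √[μ(2/r₂ − 1/a_t)] = 3795 m/s.
Δv₂ = v_c2 − v_a = 1159 m/s.
= 1.159 km/s.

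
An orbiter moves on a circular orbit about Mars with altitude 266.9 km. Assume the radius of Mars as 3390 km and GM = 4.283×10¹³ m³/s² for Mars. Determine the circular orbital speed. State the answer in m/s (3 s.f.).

v ≈ 3420 m/s

r = 3390 + 266.9 = 3656.9 km = 3.6569×10⁶ m.
For a circular orbit v = √(μ/r) = √(4.283×10¹³ / 3.657×10⁶) = √(1.171×10⁷) = 3422 m/s.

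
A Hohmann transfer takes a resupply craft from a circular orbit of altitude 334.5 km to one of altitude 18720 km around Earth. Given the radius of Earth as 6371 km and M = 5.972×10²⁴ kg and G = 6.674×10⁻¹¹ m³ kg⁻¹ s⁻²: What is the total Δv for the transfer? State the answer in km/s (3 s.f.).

μ = GM = 6.674×10⁻¹¹ × 5.972×10²⁴ = 3.986×10¹⁴ m³/s².
r₁ = 6371 + 334.5 = 6705.5 km = 6.7055×10⁶ m.
r₂ = 6371 + 18720 = 25091 km = 2.5091×10⁷ m.
Transfer ellipse a_t = (r₁ + r₂)/2 = 1.590×10⁷ m.
At r₁: circular v_c1 = √(μ/r₁) = 7710 m/s; transfer-perigee v_p = √[μ(2/r₁ − 1/a_t)] = 9685 m/s.
Δv₁ = v_p − v_c1 = 1976 m/s.
At r₂: circular v_c2 = √(μ/r₂) = 3986 m/s; transfer-apogee v_a = √[μ(2/r₂ − 1/a_t)] = 2588 m/s.
Δv₂ = v_c2 − v_a = 1397 m/s.
Total Δv = Δv₁ + Δv₂ = 3373 m/s = 3.373 km/s.

Δv_total ≈ 3.37 km/s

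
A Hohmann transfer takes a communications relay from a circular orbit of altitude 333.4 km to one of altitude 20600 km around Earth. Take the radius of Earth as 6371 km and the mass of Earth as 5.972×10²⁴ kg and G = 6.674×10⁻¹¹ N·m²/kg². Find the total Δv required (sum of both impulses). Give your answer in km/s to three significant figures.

Δv_total ≈ 3.47 km/s

μ = GM = 6.674×10⁻¹¹ × 5.972×10²⁴ = 3.986×10¹⁴ m³/s².
r₁ = 6371 + 333.4 = 6704.4 km = 6.7044×10⁶ m.
r₂ = 6371 + 20600 = 26971 km = 2.6971×10⁷ m.
Transfer ellipse a_t = (r₁ + r₂)/2 = 1.684×10⁷ m.
At r₁: circular v_c1 = √(μ/r₁) = 7710 m/s; transfer-perigee v_p = √[μ(2/r₁ − 1/a_t)] = 9758 m/s.
Δv₁ = v_p − v_c1 = 2048 m/s.
At r₂: circular v_c2 = √(μ/r₂) = 3844 m/s; transfer-apogee v_a = √[μ(2/r₂ − 1/a_t)] = 2426 m/s.
Δv₂ = v_c2 − v_a = 1418 m/s.
Total Δv = Δv₁ + Δv₂ = 3467 m/s = 3.467 km/s.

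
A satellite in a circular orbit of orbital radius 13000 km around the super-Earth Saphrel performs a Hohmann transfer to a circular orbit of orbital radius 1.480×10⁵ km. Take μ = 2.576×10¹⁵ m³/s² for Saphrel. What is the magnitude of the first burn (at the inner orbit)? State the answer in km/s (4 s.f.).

Δv ≈ 5.010 km/s

r₁ = 13000 km = 1.300×10⁷ m.
r₂ = 1.480×10⁵ km = 1.480×10⁸ m.
Transfer ellipse a_t = (r₁ + r₂)/2 = 8.050×10⁷ m.
At r₁: circular v_c1 = √(μ/r₁) = 14080 m/s; transfer-periapsis v_p = √[μ(2/r₁ − 1/a_t)] = 19090 m/s.
Δv₁ = v_p − v_c1 = 5010 m/s.
= 5.010 km/s.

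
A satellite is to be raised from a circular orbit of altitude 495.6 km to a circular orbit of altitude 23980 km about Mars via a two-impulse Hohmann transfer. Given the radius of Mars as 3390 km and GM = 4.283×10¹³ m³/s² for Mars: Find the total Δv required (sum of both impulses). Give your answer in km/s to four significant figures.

r₁ = 3390 + 495.6 = 3885.6 km = 3.8856×10⁶ m.
r₂ = 3390 + 23980 = 27370 km = 2.7370×10⁷ m.
Transfer ellipse a_t = (r₁ + r₂)/2 = 1.563×10⁷ m.
At r₁: circular v_c1 = √(μ/r₁) = 3320 m/s; transfer-periapsis v_p = √[μ(2/r₁ − 1/a_t)] = 4394 m/s.
Δv₁ = v_p − v_c1 = 1074 m/s.
At r₂: circular v_c2 = √(μ/r₂) = 1251 m/s; transfer-apoapsis v_a = √[μ(2/r₂ − 1/a_t)] = 623.8 m/s.
Δv₂ = v_c2 − v_a = 627.2 m/s.
Total Δv = Δv₁ + Δv₂ = 1701 m/s = 1.701 km/s.

Δv_total ≈ 1.701 km/s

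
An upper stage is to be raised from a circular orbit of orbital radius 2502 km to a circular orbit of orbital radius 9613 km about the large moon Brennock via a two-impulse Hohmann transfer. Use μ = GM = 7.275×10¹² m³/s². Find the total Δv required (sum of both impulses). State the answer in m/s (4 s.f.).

r₁ = 2502 km = 2.502×10⁶ m.
r₂ = 9613 km = 9.613×10⁶ m.
Transfer ellipse a_t = (r₁ + r₂)/2 = 6.058×10⁶ m.
At r₁: circular v_c1 = √(μ/r₁) = 1705 m/s; transfer-periapsis v_p = √[μ(2/r₁ − 1/a_t)] = 2148 m/s.
Δv₁ = v_p − v_c1 = 442.9 m/s.
At r₂: circular v_c2 = √(μ/r₂) = 869.9 m/s; transfer-apoapsis v_a = √[μ(2/r₂ − 1/a_t)] = 559.1 m/s.
Δv₂ = v_c2 − v_a = 310.8 m/s.
Total Δv = Δv₁ + Δv₂ = 753.8 m/s.

Δv_total ≈ 753.8 m/s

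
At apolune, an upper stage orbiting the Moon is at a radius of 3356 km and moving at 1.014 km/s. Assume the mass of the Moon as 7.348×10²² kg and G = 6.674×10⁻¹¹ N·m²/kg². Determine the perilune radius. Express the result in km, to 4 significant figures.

μ = GM = 6.674×10⁻¹¹ × 7.348×10²² = 4.904×10¹² m³/s².
r_a = 3.356×10⁶ m.
Specific energy ε = v²/2 − μ/r = -9.472×10⁵ J/kg, so a = −μ/(2ε) = 2.589×10⁶ m.
The apsides satisfy r_p + r_a = 2a, so the perilune radius is 2a − r_a = 1.822×10⁶ m = 1821.5 km.

perilune radius ≈ 1822 km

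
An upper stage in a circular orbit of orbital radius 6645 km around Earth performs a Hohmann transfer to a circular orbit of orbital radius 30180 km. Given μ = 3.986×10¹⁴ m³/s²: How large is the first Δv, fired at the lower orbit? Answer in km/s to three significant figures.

r₁ = 6645 km = 6.645×10⁶ m.
r₂ = 30180 km = 3.018×10⁷ m.
Transfer ellipse a_t = (r₁ + r₂)/2 = 1.841×10⁷ m.
At r₁: circular v_c1 = √(μ/r₁) = 7745 m/s; transfer-perigee v_p = √[μ(2/r₁ − 1/a_t)] = 9916 m/s.
Δv₁ = v_p − v_c1 = 2171 m/s.
= 2.171 km/s.

Δv ≈ 2.17 km/s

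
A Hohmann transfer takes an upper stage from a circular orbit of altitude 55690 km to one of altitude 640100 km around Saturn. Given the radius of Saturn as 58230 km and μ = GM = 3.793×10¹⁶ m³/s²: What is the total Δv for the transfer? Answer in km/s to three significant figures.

r₁ = 58230 + 55690 = 113920 km = 1.1392×10⁸ m.
r₂ = 58230 + 640100 = 698330 km = 6.9833×10⁸ m.
Transfer ellipse a_t = (r₁ + r₂)/2 = 4.061×10⁸ m.
At r₁: circular v_c1 = √(μ/r₁) = 18250 m/s; transfer-perikrone v_p = √[μ(2/r₁ − 1/a_t)] = 23930 m/s.
Δv₁ = v_p − v_c1 = 5680 m/s.
At r₂: circular v_c2 = √(μ/r₂) = 7370 m/s; transfer-apokrone v_a = √[μ(2/r₂ − 1/a_t)] = 3903 m/s.
Δv₂ = v_c2 − v_a = 3467 m/s.
Total Δv = Δv₁ + Δv₂ = 9147 m/s = 9.147 km/s.

Δv_total ≈ 9.15 km/s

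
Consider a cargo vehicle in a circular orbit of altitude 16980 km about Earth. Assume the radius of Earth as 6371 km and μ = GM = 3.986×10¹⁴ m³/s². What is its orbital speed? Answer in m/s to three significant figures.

r = 6371 + 16980 = 23351 km = 2.3351×10⁷ m.
For a circular orbit v = √(μ/r) = √(3.986×10¹⁴ / 2.335×10⁷) = √(1.707×10⁷) = 4132 m/s.

v ≈ 4130 m/s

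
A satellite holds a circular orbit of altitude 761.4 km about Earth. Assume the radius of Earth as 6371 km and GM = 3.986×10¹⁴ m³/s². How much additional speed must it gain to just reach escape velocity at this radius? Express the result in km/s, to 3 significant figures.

r = 6371 + 761.4 = 7132.4 km = 7.1324×10⁶ m.
Circular speed v_c = √(μ/r) = 7476 m/s.
Escape speed v_esc = √(2μ/r) = √2 × v_c = 10570 m/s.
Δv = v_esc − v_c = 3097 m/s = 3.097 km/s.

Δv ≈ 3.10 km/s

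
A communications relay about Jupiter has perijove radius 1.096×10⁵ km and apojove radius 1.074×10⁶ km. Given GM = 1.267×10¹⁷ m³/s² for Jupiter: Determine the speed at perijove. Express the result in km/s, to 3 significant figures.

Semi-major axis a = (r_p + r_a)/2 = 5.9180×10⁵ km = 5.918×10⁸ m.
Vis-viva: v² = μ(2/r − 1/a) = 1.267×10¹⁷ × (1.825×10⁻⁸ − 1.690×10⁻⁹) = 2.098×10⁹ m²/s².
v = 45800 m/s = 45.80 km/s.

v ≈ 45.8 km/s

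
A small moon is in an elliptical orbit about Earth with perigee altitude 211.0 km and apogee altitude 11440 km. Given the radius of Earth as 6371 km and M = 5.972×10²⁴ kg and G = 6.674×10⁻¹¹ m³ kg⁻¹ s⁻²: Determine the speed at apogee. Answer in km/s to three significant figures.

v ≈ 3.48 km/s

μ = GM = 6.674×10⁻¹¹ × 5.972×10²⁴ = 3.986×10¹⁴ m³/s².
r_p = 6371 + 211.0 = 6582.0 km = 6.5820×10⁶ m.
r_a = 6371 + 11440 = 17811 km = 1.7811×10⁷ m.
Semi-major axis a = (r_p + r_a)/2 = 12196 km = 1.220×10⁷ m.
Vis-viva: v² = μ(2/r − 1/a) = 3.986×10¹⁴ × (1.123×10⁻⁷ − 8.199×10⁻⁸) = 1.208×10⁷ m²/s².
v = 3475 m/s = 3.475 km/s.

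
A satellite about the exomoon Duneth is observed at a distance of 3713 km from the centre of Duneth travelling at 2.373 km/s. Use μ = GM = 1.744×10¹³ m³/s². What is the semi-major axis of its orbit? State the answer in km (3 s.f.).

r = 3.713×10⁶ m.
Specific orbital energy ε = v²/2 − μ/r = (2373)²/2 − 1.744×10¹³/3.713×10⁶ = -1.881×10⁶ J/kg.
Since ε = −μ/(2a), a = −μ/(2ε) = 4.635×10⁶ m = 4634.7 km.

a ≈ 4630 km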